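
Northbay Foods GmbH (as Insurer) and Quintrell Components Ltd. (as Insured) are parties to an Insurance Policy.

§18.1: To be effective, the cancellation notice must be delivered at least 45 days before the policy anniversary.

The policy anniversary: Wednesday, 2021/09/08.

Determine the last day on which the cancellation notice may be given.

2021/07/25

Counting back 45 calendar days from 2021/09/08 gives 2021/07/25.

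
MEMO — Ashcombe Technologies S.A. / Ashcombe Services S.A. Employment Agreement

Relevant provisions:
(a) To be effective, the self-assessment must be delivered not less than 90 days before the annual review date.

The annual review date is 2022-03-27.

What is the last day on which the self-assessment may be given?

2022-03-27 minus 90 days is 2021-12-27.

2021-12-27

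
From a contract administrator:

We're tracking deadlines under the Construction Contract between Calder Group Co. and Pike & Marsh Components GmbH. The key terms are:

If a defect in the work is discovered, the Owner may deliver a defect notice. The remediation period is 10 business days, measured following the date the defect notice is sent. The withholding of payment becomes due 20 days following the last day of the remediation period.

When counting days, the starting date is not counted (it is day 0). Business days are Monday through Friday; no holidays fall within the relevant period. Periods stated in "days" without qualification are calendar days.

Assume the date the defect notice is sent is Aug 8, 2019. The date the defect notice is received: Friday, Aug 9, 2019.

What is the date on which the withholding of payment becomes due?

The last day of the remediation period: 10 business days after Thursday, Aug 8, 2019, skipping weekends — Aug 9, Aug 12, Aug 13, Aug 14, Aug 15, Aug 16, Aug 19, Aug 20, Aug 21, Aug 22 — lands on Thursday, Aug 22, 2019.
Adding 20 calendar days to Aug 22, 2019 gives Sep 11, 2019, which is the date on which the withholding of payment becomes due.

Sep 11, 2019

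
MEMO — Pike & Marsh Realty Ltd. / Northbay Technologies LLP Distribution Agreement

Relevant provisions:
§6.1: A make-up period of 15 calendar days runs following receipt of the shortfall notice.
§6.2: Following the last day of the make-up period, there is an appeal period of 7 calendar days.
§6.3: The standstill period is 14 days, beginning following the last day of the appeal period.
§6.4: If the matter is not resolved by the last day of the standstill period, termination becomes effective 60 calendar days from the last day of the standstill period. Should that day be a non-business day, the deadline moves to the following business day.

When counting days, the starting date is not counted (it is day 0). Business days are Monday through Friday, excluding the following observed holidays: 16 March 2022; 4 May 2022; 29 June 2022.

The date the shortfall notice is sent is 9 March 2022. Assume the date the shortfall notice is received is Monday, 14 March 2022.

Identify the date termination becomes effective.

20 June 2022

Adding 15 calendar days to 14 March 2022 gives 29 March 2022, which is the last day of the make-up period.
Adding 7 calendar days to 29 March 2022 gives 5 April 2022, which is the last day of the appeal period.
Adding 14 calendar days to 5 April 2022 gives 19 April 2022, which is the last day of the standstill period.
The date termination becomes effective: 60 calendar days after 19 April 2022 is 18 June 2022. That falls on a Saturday, so it rolls to the next business day, Monday, 20 June 2022.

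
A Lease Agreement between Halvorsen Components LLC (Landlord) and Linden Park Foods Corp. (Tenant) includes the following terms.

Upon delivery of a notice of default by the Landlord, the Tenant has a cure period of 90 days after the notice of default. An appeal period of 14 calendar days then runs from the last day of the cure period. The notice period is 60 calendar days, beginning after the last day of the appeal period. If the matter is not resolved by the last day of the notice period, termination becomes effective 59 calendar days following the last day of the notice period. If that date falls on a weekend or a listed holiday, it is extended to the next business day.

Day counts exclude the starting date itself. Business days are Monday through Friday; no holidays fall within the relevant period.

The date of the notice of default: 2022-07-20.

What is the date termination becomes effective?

The last day of the cure period: 90 calendar days after 2022-07-20 is 2022-10-18.
The last day of the appeal period: 14 calendar days after 2022-10-18 is 2022-11-01.
The last day of the notice period: 60 calendar days after 2022-11-01 is 2022-12-31.
The date termination becomes effective: 59 calendar days after 2022-12-31 is 2023-02-28. 2023-02-28 is a Tuesday, so no roll-forward applies.

2023-02-28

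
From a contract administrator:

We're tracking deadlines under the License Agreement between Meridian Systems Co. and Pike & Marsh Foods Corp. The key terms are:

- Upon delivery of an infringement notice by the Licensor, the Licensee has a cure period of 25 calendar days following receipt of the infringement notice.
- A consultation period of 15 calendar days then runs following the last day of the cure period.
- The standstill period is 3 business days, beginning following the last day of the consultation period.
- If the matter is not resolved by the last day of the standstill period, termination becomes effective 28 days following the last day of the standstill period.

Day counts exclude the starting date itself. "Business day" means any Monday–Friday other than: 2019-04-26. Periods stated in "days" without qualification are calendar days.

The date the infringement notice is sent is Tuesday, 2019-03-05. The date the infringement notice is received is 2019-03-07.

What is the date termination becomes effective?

2019-05-17

The last day of the cure period: 25 calendar days after 2019-03-07 is 2019-04-01.
The last day of the consultation period: 15 calendar days after 2019-04-01 is 2019-04-16.
The last day of the standstill period: 3 business days after Tuesday, 2019-04-16, skipping weekends — Apr 17, Apr 18, Apr 19 — lands on Friday, 2019-04-19.
The date termination becomes effective: 28 calendar days after 2019-04-19 is 2019-05-17.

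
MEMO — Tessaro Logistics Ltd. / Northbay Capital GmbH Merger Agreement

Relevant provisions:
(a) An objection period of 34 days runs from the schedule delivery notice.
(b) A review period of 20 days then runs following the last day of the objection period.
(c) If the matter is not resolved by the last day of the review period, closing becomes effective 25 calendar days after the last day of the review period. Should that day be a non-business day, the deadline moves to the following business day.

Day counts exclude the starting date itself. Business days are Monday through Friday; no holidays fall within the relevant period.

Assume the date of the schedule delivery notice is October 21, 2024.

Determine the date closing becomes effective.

The last day of the objection period: October 21, 2024 + 34 days = November 24, 2024.
Adding 20 calendar days to November 24, 2024 gives December 14, 2024, which is the last day of the review period.
The date closing becomes effective: December 14, 2024 + 25 days = January 8, 2025. January 8, 2025 is a Wednesday, so no roll-forward applies.

January 8, 2025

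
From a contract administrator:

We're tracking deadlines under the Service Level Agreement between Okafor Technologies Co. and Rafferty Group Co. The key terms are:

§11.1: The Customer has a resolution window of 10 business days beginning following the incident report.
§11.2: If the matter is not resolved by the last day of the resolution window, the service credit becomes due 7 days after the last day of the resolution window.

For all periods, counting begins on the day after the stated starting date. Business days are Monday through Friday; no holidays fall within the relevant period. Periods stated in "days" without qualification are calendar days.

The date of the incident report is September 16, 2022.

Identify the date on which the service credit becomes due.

October 7, 2022

From Friday, September 16, 2022, 10 business days (Sep 19, Sep 20, Sep 21, Sep 22, Sep 23, Sep 26, Sep 27, Sep 28, Sep 29, Sep 30, skipping weekends) brings us to Friday, September 30, 2022, which is the last day of the resolution window.
The date on which the service credit becomes due: 7 calendar days after September 30, 2022 is October 7, 2022.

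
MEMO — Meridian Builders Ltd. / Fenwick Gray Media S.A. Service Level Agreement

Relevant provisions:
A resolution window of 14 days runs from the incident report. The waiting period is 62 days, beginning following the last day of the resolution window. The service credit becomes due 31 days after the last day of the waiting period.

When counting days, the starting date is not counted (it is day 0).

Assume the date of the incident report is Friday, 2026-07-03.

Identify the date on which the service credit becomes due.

The last day of the resolution window: 14 calendar days after 2026-07-03 is 2026-07-17.
The last day of the waiting period: 62 calendar days after 2026-07-17 is 2026-09-17.
Adding 31 calendar days to 2026-09-17 gives 2026-10-18, which is the date on which the service credit becomes due.

2026-10-18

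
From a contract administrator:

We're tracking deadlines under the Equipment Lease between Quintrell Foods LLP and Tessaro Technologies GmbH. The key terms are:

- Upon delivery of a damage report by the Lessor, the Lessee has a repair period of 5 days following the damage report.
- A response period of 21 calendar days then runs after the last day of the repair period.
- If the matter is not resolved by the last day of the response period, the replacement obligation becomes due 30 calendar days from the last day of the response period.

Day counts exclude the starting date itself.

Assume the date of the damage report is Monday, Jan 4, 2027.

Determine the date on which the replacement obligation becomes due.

Mar 1, 2027

Adding 5 calendar days to Jan 4, 2027 gives Jan 9, 2027, which is the last day of the repair period.
The last day of the response period: 21 calendar days after Jan 9, 2027 is Jan 30, 2027.
The date on which the replacement obligation becomes due: 30 calendar days after Jan 30, 2027 is Mar 1, 2027.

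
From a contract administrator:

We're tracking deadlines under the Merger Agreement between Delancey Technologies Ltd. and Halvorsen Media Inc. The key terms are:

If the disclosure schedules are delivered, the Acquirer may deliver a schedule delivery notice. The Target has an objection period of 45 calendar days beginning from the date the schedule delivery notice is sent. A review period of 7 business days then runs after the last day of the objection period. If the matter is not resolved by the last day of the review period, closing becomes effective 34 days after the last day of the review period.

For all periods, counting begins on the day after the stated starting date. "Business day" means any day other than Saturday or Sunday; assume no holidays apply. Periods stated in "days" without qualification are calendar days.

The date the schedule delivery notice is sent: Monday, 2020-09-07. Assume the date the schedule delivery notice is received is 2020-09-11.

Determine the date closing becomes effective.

The last day of the objection period: 2020-09-07 + 45 days = 2020-10-22.
The last day of the review period: counting 7 business days from Thursday, 2020-10-22 (Oct 23, Oct 26, Oct 27, Oct 28, Oct 29, Oct 30, Nov 2, skipping weekends) reaches Monday, 2020-11-02.
Adding 34 calendar days to 2020-11-02 gives 2020-12-06, which is the date closing becomes effective.

2020-12-06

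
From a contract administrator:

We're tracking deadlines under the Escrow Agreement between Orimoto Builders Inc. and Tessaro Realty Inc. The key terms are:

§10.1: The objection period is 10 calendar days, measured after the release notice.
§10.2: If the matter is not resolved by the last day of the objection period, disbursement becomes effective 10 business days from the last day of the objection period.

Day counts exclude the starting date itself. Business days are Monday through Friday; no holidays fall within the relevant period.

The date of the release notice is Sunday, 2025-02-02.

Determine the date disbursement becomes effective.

2025-02-26

Adding 10 calendar days to 2025-02-02 gives 2025-02-12, which is the last day of the objection period.
The date disbursement becomes effective: counting 10 business days from Wednesday, 2025-02-12 (Feb 13, Feb 14, Feb 17, Feb 18, Feb 19, Feb 20, Feb 21, Feb 24, Feb 25, Feb 26, skipping weekends) reaches Wednesday, 2025-02-26.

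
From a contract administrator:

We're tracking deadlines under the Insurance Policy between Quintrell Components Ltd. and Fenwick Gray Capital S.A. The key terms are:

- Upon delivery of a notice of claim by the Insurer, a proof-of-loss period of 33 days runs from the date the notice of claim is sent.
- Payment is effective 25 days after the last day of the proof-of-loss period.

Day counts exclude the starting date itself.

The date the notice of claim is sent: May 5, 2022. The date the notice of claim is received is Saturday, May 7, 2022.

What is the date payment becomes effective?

The last day of the proof-of-loss period: 33 calendar days after May 5, 2022 is June 7, 2022.
The date payment becomes effective: 25 calendar days after June 7, 2022 is July 2, 2022.

July 2, 2022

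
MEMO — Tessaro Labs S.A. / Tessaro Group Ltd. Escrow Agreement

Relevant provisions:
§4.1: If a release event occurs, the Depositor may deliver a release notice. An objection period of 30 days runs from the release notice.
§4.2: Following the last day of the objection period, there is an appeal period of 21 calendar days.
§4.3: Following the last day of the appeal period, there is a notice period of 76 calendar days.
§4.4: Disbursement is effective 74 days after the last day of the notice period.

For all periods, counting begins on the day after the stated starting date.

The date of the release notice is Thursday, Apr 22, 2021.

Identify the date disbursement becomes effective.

Adding 30 calendar days to Apr 22, 2021 gives May 22, 2021, which is the last day of the objection period.
The last day of the appeal period: 21 calendar days after May 22, 2021 is Jun 12, 2021.
Adding 76 calendar days to Jun 12, 2021 gives Aug 27, 2021, which is the last day of the notice period.
The date disbursement becomes effective: 74 calendar days after Aug 27, 2021 is Nov 9, 2021.

Nov 9, 2021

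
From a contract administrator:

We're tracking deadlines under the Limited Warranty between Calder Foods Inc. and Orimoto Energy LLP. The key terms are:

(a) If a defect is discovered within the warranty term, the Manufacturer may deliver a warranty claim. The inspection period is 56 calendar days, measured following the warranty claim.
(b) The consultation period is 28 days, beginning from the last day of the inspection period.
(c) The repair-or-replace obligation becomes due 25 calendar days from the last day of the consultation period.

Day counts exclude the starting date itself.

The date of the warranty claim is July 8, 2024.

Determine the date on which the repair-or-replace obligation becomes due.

The last day of the inspection period: 56 calendar days after July 8, 2024 is September 2, 2024.
The last day of the consultation period: September 2, 2024 + 28 days = September 30, 2024.
The date on which the repair-or-replace obligation becomes due: September 30, 2024 + 25 days = October 25, 2024.

October 25, 2024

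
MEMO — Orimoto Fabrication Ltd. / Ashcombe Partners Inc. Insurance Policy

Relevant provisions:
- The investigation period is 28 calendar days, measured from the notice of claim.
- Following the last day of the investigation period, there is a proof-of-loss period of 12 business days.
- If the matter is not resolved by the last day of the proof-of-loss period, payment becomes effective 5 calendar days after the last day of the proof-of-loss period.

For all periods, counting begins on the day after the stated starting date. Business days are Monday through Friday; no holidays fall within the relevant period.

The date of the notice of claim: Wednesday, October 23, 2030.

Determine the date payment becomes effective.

December 11, 2030

The last day of the investigation period: October 23, 2030 + 28 days = November 20, 2030.
The last day of the proof-of-loss period: 12 business days after Wednesday, November 20, 2030, skipping weekends — Nov 21, Nov 22, Nov 25, Nov 26, …, Dec 4, Dec 5, Dec 6 — lands on Friday, December 6, 2030.
The date payment becomes effective: December 6, 2030 + 5 days = December 11, 2030.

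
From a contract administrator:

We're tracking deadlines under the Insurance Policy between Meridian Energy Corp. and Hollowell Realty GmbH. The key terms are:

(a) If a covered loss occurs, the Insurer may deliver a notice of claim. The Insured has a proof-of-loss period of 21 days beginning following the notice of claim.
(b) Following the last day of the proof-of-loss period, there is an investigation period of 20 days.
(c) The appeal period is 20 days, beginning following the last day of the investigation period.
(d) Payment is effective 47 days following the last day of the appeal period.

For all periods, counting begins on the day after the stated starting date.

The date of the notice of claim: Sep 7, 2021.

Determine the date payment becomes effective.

Adding 21 calendar days to Sep 7, 2021 gives Sep 28, 2021, which is the last day of the proof-of-loss period.
Adding 20 calendar days to Sep 28, 2021 gives Oct 18, 2021, which is the last day of the investigation period.
The last day of the appeal period: 20 calendar days after Oct 18, 2021 is Nov 7, 2021.
The date payment becomes effective: 47 calendar days after Nov 7, 2021 is Dec 24, 2021.

Dec 24, 2021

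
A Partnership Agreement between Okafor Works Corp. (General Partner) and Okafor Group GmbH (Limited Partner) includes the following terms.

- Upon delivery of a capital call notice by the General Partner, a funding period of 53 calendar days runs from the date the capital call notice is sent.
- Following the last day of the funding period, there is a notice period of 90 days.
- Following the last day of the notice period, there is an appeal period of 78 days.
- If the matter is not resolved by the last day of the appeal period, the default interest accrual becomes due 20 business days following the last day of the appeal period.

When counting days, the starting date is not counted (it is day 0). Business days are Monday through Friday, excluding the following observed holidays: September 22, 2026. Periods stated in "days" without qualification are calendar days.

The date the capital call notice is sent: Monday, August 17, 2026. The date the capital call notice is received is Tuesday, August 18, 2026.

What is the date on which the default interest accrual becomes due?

The last day of the funding period: August 17, 2026 + 53 days = October 9, 2026.
Adding 90 calendar days to October 9, 2026 gives January 7, 2027, which is the last day of the notice period.
Adding 78 calendar days to January 7, 2027 gives March 26, 2027, which is the last day of the appeal period.
The date on which the default interest accrual becomes due: counting 20 business days from Friday, March 26, 2027 (Mar 29, Mar 30, Mar 31, Apr 1, …, Apr 21, Apr 22, Apr 23, skipping weekends) reaches Friday, April 23, 2027.

April 23, 2027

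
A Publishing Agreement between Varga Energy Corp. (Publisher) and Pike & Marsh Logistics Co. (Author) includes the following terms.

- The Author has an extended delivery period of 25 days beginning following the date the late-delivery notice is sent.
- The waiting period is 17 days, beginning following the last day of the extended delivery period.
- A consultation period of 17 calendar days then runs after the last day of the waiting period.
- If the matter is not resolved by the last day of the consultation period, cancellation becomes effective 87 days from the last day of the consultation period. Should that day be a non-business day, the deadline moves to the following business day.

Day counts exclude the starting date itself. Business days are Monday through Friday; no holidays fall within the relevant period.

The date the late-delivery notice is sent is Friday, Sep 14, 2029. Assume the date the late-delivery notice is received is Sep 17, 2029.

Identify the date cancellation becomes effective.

Feb 7, 2030

Adding 25 calendar days to Sep 14, 2029 gives Oct 9, 2029, which is the last day of the extended delivery period.
The last day of the waiting period: 17 calendar days after Oct 9, 2029 is Oct 26, 2029.
Adding 17 calendar days to Oct 26, 2029 gives Nov 12, 2029, which is the last day of the consultation period.
The date cancellation becomes effective: Nov 12, 2029 + 87 days = Feb 7, 2030. Feb 7, 2030 is a Thursday, so no roll-forward applies.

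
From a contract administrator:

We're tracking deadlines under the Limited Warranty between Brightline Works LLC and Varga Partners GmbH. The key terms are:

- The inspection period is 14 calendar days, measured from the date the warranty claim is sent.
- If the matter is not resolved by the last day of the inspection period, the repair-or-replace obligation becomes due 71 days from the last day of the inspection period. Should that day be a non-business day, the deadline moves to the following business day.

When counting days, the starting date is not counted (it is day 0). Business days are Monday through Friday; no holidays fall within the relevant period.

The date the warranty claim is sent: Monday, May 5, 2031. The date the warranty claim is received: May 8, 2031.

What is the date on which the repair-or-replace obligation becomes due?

July 29, 2031

Adding 14 calendar days to May 5, 2031 gives May 19, 2031, which is the last day of the inspection period.
Adding 71 calendar days to May 19, 2031 gives July 29, 2031, which is the date on which the repair-or-replace obligation becomes due. July 29, 2031 is a Tuesday, so no roll-forward applies.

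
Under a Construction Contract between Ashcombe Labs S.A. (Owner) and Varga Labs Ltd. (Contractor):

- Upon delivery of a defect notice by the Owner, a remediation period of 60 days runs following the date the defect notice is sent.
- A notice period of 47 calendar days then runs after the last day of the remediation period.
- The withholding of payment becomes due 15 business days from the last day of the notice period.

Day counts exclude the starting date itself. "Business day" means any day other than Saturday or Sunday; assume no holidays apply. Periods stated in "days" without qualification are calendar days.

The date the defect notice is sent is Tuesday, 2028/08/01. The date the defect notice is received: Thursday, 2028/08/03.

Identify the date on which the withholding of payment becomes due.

2028/12/07

The last day of the remediation period: 60 calendar days after 2028/08/01 is 2028/09/30.
The last day of the notice period: 47 calendar days after 2028/09/30 is 2028/11/16.
From Thursday, 2028/11/16, 15 business days (Nov 17, Nov 20, Nov 21, Nov 22, …, Dec 5, Dec 6, Dec 7, skipping weekends) brings us to Thursday, 2028/12/07, which is the date on which the withholding of payment becomes due.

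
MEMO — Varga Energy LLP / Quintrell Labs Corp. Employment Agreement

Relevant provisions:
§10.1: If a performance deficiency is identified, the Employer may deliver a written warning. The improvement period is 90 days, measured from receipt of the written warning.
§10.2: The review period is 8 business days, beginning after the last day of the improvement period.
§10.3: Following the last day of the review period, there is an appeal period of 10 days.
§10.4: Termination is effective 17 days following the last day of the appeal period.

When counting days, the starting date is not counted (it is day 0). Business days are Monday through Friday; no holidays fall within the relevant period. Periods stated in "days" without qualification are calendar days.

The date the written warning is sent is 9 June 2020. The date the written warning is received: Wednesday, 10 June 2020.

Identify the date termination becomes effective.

The last day of the improvement period: 90 calendar days after 10 June 2020 is 8 September 2020.
From Tuesday, 8 September 2020, 8 business days (Sep 9, Sep 10, Sep 11, Sep 14, Sep 15, Sep 16, Sep 17, Sep 18, skipping weekends) brings us to Friday, 18 September 2020, which is the last day of the review period.
The last day of the appeal period: 10 calendar days after 18 September 2020 is 28 September 2020.
The date termination becomes effective: 17 calendar days after 28 September 2020 is 15 October 2020.

15 October 2020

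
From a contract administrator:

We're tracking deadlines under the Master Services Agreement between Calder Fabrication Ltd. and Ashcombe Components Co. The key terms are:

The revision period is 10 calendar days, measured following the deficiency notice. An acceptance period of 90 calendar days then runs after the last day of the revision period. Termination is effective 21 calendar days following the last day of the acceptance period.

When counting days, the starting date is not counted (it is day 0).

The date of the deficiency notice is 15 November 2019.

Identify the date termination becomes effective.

15 March 2020

The last day of the revision period: 15 November 2019 + 10 days = 25 November 2019.
The last day of the acceptance period: 25 November 2019 + 90 days = 23 February 2020.
The date termination becomes effective: 21 calendar days after 23 February 2020 is 15 March 2020.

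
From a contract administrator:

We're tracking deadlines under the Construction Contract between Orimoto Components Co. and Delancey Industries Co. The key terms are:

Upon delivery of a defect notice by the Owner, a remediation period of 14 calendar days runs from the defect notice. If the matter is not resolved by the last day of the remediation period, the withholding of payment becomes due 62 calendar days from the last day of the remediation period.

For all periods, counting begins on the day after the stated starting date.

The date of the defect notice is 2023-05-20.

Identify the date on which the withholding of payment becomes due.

2023-08-04

The last day of the remediation period: 2023-05-20 + 14 days = 2023-06-03.
Adding 62 calendar days to 2023-06-03 gives 2023-08-04, which is the date on which the withholding of payment becomes due.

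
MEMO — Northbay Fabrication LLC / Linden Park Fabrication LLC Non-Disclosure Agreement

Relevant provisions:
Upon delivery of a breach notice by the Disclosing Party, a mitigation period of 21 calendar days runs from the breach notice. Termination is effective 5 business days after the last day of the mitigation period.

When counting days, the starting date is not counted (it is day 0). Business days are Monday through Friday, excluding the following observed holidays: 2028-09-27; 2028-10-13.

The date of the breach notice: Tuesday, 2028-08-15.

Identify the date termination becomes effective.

2028-09-12

The last day of the mitigation period: 21 calendar days after 2028-08-15 is 2028-09-05.
The date termination becomes effective: 5 business days after Tuesday, 2028-09-05, skipping weekends — Sep 6, Sep 7, Sep 8, Sep 11, Sep 12 — lands on Tuesday, 2028-09-12.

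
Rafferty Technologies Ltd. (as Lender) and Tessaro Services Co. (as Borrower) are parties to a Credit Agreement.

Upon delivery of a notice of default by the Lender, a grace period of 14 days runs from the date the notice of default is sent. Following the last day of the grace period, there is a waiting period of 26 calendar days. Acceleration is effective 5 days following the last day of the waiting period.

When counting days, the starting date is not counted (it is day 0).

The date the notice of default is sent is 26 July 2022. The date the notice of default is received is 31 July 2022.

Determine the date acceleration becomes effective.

9 September 2022

The last day of the grace period: 26 July 2022 + 14 days = 9 August 2022.
Adding 26 calendar days to 9 August 2022 gives 4 September 2022, which is the last day of the waiting period.
The date acceleration becomes effective: 5 calendar days after 4 September 2022 is 9 September 2022.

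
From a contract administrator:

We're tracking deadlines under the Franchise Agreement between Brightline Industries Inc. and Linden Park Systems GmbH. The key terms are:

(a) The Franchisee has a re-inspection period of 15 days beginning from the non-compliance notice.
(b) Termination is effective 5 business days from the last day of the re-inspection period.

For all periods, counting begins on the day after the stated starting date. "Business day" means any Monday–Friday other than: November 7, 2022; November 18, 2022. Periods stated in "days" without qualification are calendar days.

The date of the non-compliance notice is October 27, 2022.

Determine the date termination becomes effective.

November 21, 2022

Adding 15 calendar days to October 27, 2022 gives November 11, 2022, which is the last day of the re-inspection period.
From Friday, November 11, 2022, 5 business days (Nov 14, Nov 15, Nov 16, Nov 17, Nov 21, skipping weekends and the listed holiday on Nov 18) brings us to Monday, November 21, 2022, which is the date termination becomes effective.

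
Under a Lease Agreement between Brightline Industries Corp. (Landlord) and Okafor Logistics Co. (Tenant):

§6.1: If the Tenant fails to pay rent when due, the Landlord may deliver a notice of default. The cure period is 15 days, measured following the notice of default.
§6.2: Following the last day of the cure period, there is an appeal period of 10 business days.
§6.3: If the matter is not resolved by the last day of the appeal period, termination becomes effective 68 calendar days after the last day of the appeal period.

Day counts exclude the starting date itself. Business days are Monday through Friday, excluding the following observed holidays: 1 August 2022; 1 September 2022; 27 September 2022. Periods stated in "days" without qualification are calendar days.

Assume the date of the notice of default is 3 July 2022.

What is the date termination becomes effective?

The last day of the cure period: 3 July 2022 + 15 days = 18 July 2022.
From Monday, 18 July 2022, 10 business days (Jul 19, Jul 20, Jul 21, Jul 22, Jul 25, Jul 26, Jul 27, Jul 28, Jul 29, Aug 2, skipping weekends and the listed holiday on Aug 1) brings us to Tuesday, 2 August 2022, which is the last day of the appeal period.
The date termination becomes effective: 68 calendar days after 2 August 2022 is 9 October 2022.

9 October 2022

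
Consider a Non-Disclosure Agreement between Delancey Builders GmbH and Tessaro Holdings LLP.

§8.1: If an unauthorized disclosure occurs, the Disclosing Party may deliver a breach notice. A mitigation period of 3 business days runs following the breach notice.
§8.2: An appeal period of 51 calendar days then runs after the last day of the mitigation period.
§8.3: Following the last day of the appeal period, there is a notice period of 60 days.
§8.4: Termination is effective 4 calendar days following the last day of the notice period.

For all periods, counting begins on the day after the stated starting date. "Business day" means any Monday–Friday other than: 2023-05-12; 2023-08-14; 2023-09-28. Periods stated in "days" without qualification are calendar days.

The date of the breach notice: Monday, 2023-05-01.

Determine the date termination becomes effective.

From Monday, 2023-05-01, 3 business days (May 2, May 3, May 4, skipping weekends) brings us to Thursday, 2023-05-04, which is the last day of the mitigation period.
Adding 51 calendar days to 2023-05-04 gives 2023-06-24, which is the last day of the appeal period.
Adding 60 calendar days to 2023-06-24 gives 2023-08-23, which is the last day of the notice period.
The date termination becomes effective: 4 calendar days after 2023-08-23 is 2023-08-27.

2023-08-27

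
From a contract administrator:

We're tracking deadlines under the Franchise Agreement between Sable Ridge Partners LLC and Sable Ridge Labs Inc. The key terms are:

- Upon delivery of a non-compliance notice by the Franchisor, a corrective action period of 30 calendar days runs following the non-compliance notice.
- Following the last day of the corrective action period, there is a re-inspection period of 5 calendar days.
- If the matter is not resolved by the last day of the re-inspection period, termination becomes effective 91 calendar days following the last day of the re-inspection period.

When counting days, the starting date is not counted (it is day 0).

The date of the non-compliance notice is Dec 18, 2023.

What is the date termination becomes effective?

Apr 22, 2024

Adding 30 calendar days to Dec 18, 2023 gives Jan 17, 2024, which is the last day of the corrective action period.
The last day of the re-inspection period: 5 calendar days after Jan 17, 2024 is Jan 22, 2024.
The date termination becomes effective: 91 calendar days after Jan 22, 2024 is Apr 22, 2024.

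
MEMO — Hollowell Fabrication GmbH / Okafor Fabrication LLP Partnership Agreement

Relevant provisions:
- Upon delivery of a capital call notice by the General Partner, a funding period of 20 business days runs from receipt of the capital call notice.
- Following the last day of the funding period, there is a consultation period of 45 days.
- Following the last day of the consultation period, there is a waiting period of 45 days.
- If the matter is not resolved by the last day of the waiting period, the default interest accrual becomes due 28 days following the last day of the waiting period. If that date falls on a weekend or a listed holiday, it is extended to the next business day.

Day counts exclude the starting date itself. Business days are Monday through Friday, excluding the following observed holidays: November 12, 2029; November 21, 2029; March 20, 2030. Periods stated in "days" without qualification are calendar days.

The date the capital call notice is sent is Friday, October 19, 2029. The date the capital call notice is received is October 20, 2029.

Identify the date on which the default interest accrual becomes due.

From Saturday, October 20, 2029, 20 business days (Oct 22, Oct 23, Oct 24, Oct 25, …, Nov 15, Nov 16, Nov 19, skipping weekends and the listed holiday on Nov 12) brings us to Monday, November 19, 2029, which is the last day of the funding period.
The last day of the consultation period: November 19, 2029 + 45 days = January 3, 2030.
Adding 45 calendar days to January 3, 2030 gives February 17, 2030, which is the last day of the waiting period.
Adding 28 calendar days to February 17, 2030 gives March 17, 2030, which is the date on which the default interest accrual becomes due. That falls on a Sunday, so it rolls to the next business day, Monday, March 18, 2030.

March 18, 2030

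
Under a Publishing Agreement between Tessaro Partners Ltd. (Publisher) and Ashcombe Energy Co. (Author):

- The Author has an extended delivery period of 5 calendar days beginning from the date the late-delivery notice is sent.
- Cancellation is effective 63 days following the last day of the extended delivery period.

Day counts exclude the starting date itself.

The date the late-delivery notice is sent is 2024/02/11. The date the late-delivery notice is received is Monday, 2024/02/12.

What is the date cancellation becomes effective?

2024/04/19

Adding 5 calendar days to 2024/02/11 gives 2024/02/16, which is the last day of the extended delivery period.
The date cancellation becomes effective: 63 calendar days after 2024/02/16 is 2024/04/19.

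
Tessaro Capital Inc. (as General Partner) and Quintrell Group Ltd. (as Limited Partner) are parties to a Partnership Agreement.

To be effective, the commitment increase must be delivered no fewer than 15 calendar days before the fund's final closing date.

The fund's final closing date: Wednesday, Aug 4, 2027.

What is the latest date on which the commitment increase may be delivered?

Counting back 15 calendar days from Aug 4, 2027 gives Jul 20, 2027.

Jul 20, 2027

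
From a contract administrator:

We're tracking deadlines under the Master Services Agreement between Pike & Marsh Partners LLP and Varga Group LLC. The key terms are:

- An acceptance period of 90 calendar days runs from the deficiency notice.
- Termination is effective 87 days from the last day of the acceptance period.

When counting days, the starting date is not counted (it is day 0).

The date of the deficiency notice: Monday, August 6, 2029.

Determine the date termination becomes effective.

January 30, 2030

The last day of the acceptance period: 90 calendar days after August 6, 2029 is November 4, 2029.
The date termination becomes effective: November 4, 2029 + 87 days = January 30, 2030.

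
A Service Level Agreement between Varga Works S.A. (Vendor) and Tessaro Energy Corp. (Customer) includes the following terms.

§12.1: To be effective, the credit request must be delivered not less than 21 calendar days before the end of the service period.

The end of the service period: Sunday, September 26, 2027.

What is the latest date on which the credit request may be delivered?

September 26, 2027 minus 21 days is September 5, 2027.

September 5, 2027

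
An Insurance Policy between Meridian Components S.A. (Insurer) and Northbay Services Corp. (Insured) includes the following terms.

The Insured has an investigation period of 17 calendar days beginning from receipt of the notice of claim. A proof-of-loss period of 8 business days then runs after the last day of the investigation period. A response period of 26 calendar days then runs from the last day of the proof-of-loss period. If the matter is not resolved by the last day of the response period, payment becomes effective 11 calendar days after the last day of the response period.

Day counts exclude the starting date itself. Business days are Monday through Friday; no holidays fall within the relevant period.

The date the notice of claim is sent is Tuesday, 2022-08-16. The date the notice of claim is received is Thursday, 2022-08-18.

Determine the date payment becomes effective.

The last day of the investigation period: 17 calendar days after 2022-08-18 is 2022-09-04.
The last day of the proof-of-loss period: counting 8 business days from Sunday, 2022-09-04 (Sep 5, Sep 6, Sep 7, Sep 8, Sep 9, Sep 12, Sep 13, Sep 14, skipping weekends) reaches Wednesday, 2022-09-14.
Adding 26 calendar days to 2022-09-14 gives 2022-10-10, which is the last day of the response period.
The date payment becomes effective: 11 calendar days after 2022-10-10 is 2022-10-21.

2022-10-21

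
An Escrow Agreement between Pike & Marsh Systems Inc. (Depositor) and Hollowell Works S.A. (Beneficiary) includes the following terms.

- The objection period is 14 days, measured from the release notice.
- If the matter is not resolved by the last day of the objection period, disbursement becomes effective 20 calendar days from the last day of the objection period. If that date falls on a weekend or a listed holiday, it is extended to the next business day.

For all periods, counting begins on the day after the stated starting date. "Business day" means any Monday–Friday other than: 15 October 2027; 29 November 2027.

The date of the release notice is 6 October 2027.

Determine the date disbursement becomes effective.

9 November 2027

The last day of the objection period: 14 calendar days after 6 October 2027 is 20 October 2027.
The date disbursement becomes effective: 20 calendar days after 20 October 2027 is 9 November 2027. 9 November 2027 is a Tuesday and is not a listed holiday, so no roll-forward applies.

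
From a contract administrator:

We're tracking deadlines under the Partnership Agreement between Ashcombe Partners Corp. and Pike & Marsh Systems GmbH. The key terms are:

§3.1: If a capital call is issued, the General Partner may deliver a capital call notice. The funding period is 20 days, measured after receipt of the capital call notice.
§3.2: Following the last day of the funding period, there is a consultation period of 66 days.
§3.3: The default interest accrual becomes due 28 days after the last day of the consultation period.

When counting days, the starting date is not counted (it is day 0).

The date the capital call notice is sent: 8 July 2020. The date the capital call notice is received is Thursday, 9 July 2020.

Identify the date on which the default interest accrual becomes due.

31 October 2020

The last day of the funding period: 9 July 2020 + 20 days = 29 July 2020.
The last day of the consultation period: 29 July 2020 + 66 days = 3 October 2020.
The date on which the default interest accrual becomes due: 28 calendar days after 3 October 2020 is 31 October 2020.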